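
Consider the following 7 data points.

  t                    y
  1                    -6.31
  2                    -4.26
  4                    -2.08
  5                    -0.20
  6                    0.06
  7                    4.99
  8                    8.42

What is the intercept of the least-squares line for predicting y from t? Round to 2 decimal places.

n = 7, Σx = 33, Σy = 0.62, Σxy = 78.5, Σx² = 195
Sxx = Σx² − (Σx)²/n = 195 − 155.571429 = 39.428571
Sxy = Σxy − (Σx)(Σy)/n = 78.5 − 2.922857 = 75.577143
b = Sxy/Sxx = 75.577143/39.428571 = 1.916812
a = ȳ − b·x̄ = 0.088571 − 1.916812·4.714286 = -8.947826

-8.95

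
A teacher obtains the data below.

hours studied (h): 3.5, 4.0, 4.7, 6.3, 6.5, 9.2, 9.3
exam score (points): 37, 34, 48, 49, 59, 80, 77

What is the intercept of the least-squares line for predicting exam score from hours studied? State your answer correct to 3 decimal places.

n = 7, Σx = 43.5, Σy = 384, Σxy = 2635.4, Σx² = 303.41
Sxx = Σx² − (Σx)²/n = 303.41 − 270.321429 = 33.088571
Sxy = Σxy − (Σx)(Σy)/n = 2635.4 − 2386.285714 = 249.114286
b = Sxy/Sxx = 249.114286/33.088571 = 7.528711
a = ȳ − b·x̄ = 54.857143 − 7.528711·6.214286 = 8.071583

8.072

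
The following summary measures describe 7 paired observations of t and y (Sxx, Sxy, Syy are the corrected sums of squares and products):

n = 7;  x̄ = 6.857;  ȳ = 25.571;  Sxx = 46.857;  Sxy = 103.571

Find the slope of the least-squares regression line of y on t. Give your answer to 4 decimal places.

2.2104

b = Sxy/Sxx = 103.571/46.857 = 2.210363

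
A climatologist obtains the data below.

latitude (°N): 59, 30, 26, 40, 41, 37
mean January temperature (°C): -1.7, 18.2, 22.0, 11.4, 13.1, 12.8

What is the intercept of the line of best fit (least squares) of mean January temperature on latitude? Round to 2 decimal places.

39.70

n = 6, Σx = 233, Σy = 75.8, Σxy = 2484.4, Σx² = 9707
Sxx = Σx² − (Σx)²/n = 9707 − 9048.166667 = 658.833333
Sxy = Σxy − (Σx)(Σy)/n = 2484.4 − 2943.566667 = -459.166667
b = Sxy/Sxx = -459.166667/658.833333 = -0.696939
a = ȳ − b·x̄ = 12.633333 − (-0.696939)·38.833333 = 39.697799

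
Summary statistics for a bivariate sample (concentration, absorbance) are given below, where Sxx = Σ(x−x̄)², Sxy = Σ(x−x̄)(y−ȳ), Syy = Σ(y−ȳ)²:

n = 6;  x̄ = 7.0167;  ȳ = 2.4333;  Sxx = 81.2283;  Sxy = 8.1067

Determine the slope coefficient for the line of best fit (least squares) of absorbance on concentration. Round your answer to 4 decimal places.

b = Sxy/Sxx = 8.1067/81.2283 = 0.099801

0.0998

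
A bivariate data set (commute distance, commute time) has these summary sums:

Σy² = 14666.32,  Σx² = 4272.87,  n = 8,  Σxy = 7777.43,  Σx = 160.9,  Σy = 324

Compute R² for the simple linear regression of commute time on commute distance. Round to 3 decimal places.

Sxx = Σx² − (Σx)²/n = 4272.87 − 3236.10125 = 1036.76875
Sxy = Σxy − (Σx)(Σy)/n = 7777.43 − 6516.45 = 1260.98
Syy = Σy² − (Σy)²/n = 14666.32 − 13122 = 1544.32
R² = Sxy²/(Sxx·Syy) = (1260.98)²/(1036.76875·1544.32) = 0.993110

0.993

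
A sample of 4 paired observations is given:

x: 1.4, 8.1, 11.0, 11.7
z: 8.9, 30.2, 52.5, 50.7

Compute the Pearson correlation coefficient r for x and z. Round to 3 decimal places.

0.979

n = 4, Σx = 32.2, Σy = 142.3, Σxy = 1427.77, Σx² = 325.46, Σy² = 6317.99
Sxx = Σx² − (Σx)²/n = 325.46 − 259.21 = 66.25
Sxy = Σxy − (Σx)(Σy)/n = 1427.77 − 1145.515 = 282.255
Syy = Σy² − (Σy)²/n = 6317.99 − 5062.3225 = 1255.6675
r = Sxy/√(Sxx·Syy) = 282.255/√(83187.971875) = 282.255/288.423251 = 0.978614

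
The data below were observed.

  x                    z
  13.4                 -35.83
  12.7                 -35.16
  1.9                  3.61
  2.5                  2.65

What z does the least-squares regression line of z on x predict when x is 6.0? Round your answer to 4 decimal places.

n = 4, Σx = 30.5, Σy = -64.73, Σxy = -913.17, Σx² = 350.71
Sxx = Σx² − (Σx)²/n = 350.71 − 232.5625 = 118.1475
Sxy = Σxy − (Σx)(Σy)/n = -913.17 − (-493.56625) = -419.60375
b = Sxy/Sxx = -419.60375/118.1475 = -3.551525
a = ȳ − b·x̄ = -16.1825 − (-3.551525)·7.625 = 10.897875
ŷ(6.0) = a + b·6.0 = 10.897875 + (-3.551525)·6 = -10.411273

-10.4113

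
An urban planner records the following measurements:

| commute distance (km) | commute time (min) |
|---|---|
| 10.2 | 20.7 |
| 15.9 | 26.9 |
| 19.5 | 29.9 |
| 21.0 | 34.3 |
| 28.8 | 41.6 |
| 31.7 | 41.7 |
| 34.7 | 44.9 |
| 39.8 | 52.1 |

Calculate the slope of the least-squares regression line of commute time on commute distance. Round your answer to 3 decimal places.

1.018

n = 8, Σx = 201.6, Σy = 292.1, Σxy = 8093.78, Σx² = 5800.56
Sxx = Σx² − (Σx)²/n = 5800.56 − 5080.32 = 720.24
Sxy = Σxy − (Σx)(Σy)/n = 8093.78 − 7360.92 = 732.86
b = Sxy/Sxx = 732.86/720.24 = 1.017522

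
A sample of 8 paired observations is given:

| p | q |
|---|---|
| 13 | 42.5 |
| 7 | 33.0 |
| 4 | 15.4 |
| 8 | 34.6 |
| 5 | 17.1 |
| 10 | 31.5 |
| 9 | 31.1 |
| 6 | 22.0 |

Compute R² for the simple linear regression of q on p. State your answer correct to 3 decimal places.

n = 8, Σx = 62, Σy = 227.2, Σxy = 1934.3, Σx² = 540, Σy² = 7065.44
Sxx = Σx² − (Σx)²/n = 540 − 480.5 = 59.5
Sxy = Σxy − (Σx)(Σy)/n = 1934.3 − 1760.8 = 173.5
Syy = Σy² − (Σy)²/n = 7065.44 − 6452.48 = 612.96
R² = Sxy²/(Sxx·Syy) = (173.5)²/(59.5·612.96) = 0.825372

0.825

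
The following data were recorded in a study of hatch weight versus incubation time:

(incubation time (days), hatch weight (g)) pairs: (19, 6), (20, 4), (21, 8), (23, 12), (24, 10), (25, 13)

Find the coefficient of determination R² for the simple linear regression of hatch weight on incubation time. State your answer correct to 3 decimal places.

0.804

n = 6, Σx = 132, Σy = 53, Σxy = 1203, Σx² = 2932, Σy² = 529
Sxx = Σx² − (Σx)²/n = 2932 − 2904 = 28
Sxy = Σxy − (Σx)(Σy)/n = 1203 − 1166 = 37
Syy = Σy² − (Σy)²/n = 529 − 468.166667 = 60.833333
R² = Sxy²/(Sxx·Syy) = (37)²/(28·60.833333) = 0.803718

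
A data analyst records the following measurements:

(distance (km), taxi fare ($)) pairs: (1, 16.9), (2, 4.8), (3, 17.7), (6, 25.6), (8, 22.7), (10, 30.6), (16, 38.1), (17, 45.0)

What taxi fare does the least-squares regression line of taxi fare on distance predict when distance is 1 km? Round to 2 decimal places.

n = 8, Σx = 63, Σy = 201.4, Σxy = 2095.4, Σx² = 759
Sxx = Σx² − (Σx)²/n = 759 − 496.125 = 262.875
Sxy = Σxy − (Σx)(Σy)/n = 2095.4 − 1586.025 = 509.375
b = Sxy/Sxx = 509.375/262.875 = 1.937708
a = ȳ − b·x̄ = 25.175 − 1.937708·7.875 = 9.915549
ŷ(1) = a + b·1 = 9.915549 + 1.937708·1 = 11.853257

11.85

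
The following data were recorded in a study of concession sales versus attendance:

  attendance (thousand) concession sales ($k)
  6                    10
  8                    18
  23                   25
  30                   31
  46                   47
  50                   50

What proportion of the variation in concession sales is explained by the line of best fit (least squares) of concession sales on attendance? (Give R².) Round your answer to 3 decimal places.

0.978

n = 6, Σx = 163, Σy = 181, Σxy = 6371, Σx² = 6145, Σy² = 6719
Sxx = Σx² − (Σx)²/n = 6145 − 4428.166667 = 1716.833333
Sxy = Σxy − (Σx)(Σy)/n = 6371 − 4917.166667 = 1453.833333
Syy = Σy² − (Σy)²/n = 6719 − 5460.166667 = 1258.833333
R² = Sxy²/(Sxx·Syy) = (1453.833333)²/(1716.833333·1258.833333) = 0.977987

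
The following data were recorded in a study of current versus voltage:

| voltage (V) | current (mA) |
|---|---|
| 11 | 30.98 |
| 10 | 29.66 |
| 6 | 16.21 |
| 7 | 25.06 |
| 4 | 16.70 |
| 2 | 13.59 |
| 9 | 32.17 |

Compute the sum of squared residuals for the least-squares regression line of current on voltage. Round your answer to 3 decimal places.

49.662

n = 7, Σx = 49, Σy = 164.37, Σxy = 1293.57, Σx² = 407, Σy² = 4228.7307
Sxx = Σx² − (Σx)²/n = 407 − 343 = 64
Sxy = Σxy − (Σx)(Σy)/n = 1293.57 − 1150.59 = 142.98
Syy = Σy² − (Σy)²/n = 4228.7307 − 3859.642414 = 369.088286
b = Sxy/Sxx = 142.98/64 = 2.234062
SSE = Syy − b·Sxy = 369.088286 − 2.234062·142.98 = 49.662029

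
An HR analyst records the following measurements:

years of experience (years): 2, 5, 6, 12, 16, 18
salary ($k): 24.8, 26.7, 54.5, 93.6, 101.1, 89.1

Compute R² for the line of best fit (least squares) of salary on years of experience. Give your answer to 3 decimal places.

n = 6, Σx = 59, Σy = 389.8, Σxy = 4854.7, Σx² = 789, Σy² = 31219.16
Sxx = Σx² − (Σx)²/n = 789 − 580.166667 = 208.833333
Sxy = Σxy − (Σx)(Σy)/n = 4854.7 − 3833.033333 = 1021.666667
Syy = Σy² − (Σy)²/n = 31219.16 − 25324.006667 = 5895.153333
R² = Sxy²/(Sxx·Syy) = (1021.666667)²/(208.833333·5895.153333) = 0.847859

0.848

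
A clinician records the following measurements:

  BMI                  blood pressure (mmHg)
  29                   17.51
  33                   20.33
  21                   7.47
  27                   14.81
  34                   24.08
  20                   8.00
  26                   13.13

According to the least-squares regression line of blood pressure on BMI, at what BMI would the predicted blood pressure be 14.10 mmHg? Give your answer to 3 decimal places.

26.300

n = 7, Σx = 190, Σy = 105.33, Σxy = 3055.52, Σx² = 5332
Sxx = Σx² − (Σx)²/n = 5332 − 5157.142857 = 174.857143
Sxy = Σxy − (Σx)(Σy)/n = 3055.52 − 2858.957143 = 196.562857
b = Sxy/Sxx = 196.562857/174.857143 = 1.124134
a = ȳ − b·x̄ = 15.047143 − 1.124134·27.142857 = -15.465065
Set a + b·x = 14.10: x = (14.10 − (-15.465065)) / 1.124134 = 26.300304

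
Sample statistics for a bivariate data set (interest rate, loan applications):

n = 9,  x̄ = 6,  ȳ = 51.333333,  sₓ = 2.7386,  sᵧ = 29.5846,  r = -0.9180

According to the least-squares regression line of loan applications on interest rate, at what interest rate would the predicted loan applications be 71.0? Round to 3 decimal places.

b = r · sᵧ/sₓ = -0.918 · 29.5846/2.7386 = -9.916988
a = ȳ − b·x̄ = 51.333333 − (-9.916988)·6 = 110.835260
Set a + b·x = 71.0: x = (71.0 − 110.835260) / (-9.916988) = 4.016871

4.017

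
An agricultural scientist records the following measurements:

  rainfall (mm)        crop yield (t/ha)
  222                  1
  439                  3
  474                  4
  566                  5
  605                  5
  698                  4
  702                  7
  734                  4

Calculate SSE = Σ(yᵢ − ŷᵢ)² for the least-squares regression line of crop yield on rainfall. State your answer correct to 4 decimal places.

8.2817

n = 8, Σx = 4440, Σy = 33, Σxy = 19932, Σx² = 2671826, Σy² = 157
Sxx = Σx² − (Σx)²/n = 2671826 − 2464200 = 207626
Sxy = Σxy − (Σx)(Σy)/n = 19932 − 18315 = 1617
Syy = Σy² − (Σy)²/n = 157 − 136.125 = 20.875
b = Sxy/Sxx = 1617/207626 = 0.007788
SSE = Syy − b·Sxy = 20.875 − 0.007788·1617 = 8.281736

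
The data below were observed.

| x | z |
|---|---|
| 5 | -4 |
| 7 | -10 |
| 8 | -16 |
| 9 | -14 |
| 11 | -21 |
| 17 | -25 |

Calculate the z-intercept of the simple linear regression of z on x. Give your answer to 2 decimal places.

n = 6, Σx = 57, Σy = -90, Σxy = -1000, Σx² = 629
Sxx = Σx² − (Σx)²/n = 629 − 541.5 = 87.5
Sxy = Σxy − (Σx)(Σy)/n = -1000 − (-855) = -145
b = Sxy/Sxx = -145/87.5 = -1.657143
a = ȳ − b·x̄ = -15 − (-1.657143)·9.5 = 0.742857

0.74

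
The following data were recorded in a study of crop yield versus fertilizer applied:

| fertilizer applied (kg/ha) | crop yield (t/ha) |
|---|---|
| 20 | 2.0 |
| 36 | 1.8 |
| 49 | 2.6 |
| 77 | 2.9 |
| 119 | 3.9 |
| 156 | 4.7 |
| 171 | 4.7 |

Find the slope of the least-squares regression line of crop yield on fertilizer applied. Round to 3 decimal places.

n = 7, Σx = 628, Σy = 22.6, Σxy = 2456.5, Σx² = 77764
Sxx = Σx² − (Σx)²/n = 77764 − 56340.571429 = 21423.428571
Sxy = Σxy − (Σx)(Σy)/n = 2456.5 − 2027.542857 = 428.957143
b = Sxy/Sxx = 428.957143/21423.428571 = 0.020023

0.020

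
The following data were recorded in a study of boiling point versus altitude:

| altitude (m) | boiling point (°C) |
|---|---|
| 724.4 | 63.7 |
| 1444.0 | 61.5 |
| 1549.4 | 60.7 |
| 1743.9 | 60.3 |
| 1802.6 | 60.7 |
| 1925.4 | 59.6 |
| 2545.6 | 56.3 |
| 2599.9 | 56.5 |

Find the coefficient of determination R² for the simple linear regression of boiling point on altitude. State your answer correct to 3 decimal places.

0.966

n = 8, Σx = 14335.2, Σy = 479.3, Σxy = 848539.32, Σx² = 28247810.22, Σy² = 28759.11
Sxx = Σx² − (Σx)²/n = 28247810.22 − 25687244.88 = 2560565.34
Sxy = Σxy − (Σx)(Σy)/n = 848539.32 − 858857.67 = -10318.35
Syy = Σy² − (Σy)²/n = 28759.11 − 28716.06125 = 43.04875
R² = Sxy²/(Sxx·Syy) = (-10318.35)²/(2560565.34·43.04875) = 0.965882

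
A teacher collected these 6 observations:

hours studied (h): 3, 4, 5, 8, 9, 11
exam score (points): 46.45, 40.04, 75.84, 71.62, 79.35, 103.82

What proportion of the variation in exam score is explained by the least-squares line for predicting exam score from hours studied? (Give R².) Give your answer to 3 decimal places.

0.797

n = 6, Σx = 40, Σy = 417.12, Σxy = 3107.84, Σx² = 316, Σy² = 31716.949
Sxx = Σx² − (Σx)²/n = 316 − 266.666667 = 49.333333
Sxy = Σxy − (Σx)(Σy)/n = 3107.84 − 2780.8 = 327.04
Syy = Σy² − (Σy)²/n = 31716.949 − 28998.1824 = 2718.7666
R² = Sxy²/(Sxx·Syy) = (327.04)²/(49.333333·2718.7666) = 0.797424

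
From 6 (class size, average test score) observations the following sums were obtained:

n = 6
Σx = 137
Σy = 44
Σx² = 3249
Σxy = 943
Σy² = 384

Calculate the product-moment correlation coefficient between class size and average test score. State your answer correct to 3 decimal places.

Sxx = Σx² − (Σx)²/n = 3249 − 3128.166667 = 120.833333
Sxy = Σxy − (Σx)(Σy)/n = 943 − 1004.666667 = -61.666667
Syy = Σy² − (Σy)²/n = 384 − 322.666667 = 61.333333
r = Sxy/√(Sxx·Syy) = -61.666667/√(7411.111111) = -61.666667/86.087810 = -0.716323

-0.716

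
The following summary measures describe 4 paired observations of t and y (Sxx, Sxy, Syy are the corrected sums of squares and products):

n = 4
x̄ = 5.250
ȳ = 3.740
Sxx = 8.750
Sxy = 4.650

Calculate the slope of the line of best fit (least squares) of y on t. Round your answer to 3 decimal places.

b = Sxy/Sxx = 4.65/8.75 = 0.531429

0.531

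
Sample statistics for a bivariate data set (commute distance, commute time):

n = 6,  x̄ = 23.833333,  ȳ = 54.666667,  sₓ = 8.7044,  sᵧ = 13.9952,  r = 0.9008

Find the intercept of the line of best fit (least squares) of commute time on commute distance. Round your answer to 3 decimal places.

20.148

b = r · sᵧ/sₓ = 0.9008 · 13.9952/8.7044 = 1.448334
a = ȳ − b·x̄ = 54.666667 − 1.448334·23.833333 = 20.148047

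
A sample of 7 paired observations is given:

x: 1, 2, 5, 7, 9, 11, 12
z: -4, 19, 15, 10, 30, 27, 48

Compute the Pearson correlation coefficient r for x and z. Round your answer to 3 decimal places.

n = 7, Σx = 47, Σy = 145, Σxy = 1322, Σx² = 425, Σy² = 4635
Sxx = Σx² − (Σx)²/n = 425 − 315.571429 = 109.428571
Sxy = Σxy − (Σx)(Σy)/n = 1322 − 973.571429 = 348.428571
Syy = Σy² − (Σy)²/n = 4635 − 3003.571429 = 1631.428571
r = Sxy/√(Sxx·Syy) = 348.428571/√(178524.897959) = 348.428571/422.522068 = 0.824640

0.825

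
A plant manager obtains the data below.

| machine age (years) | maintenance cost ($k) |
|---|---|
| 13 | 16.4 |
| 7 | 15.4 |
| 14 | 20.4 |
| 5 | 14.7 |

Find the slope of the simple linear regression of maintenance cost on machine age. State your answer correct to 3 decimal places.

0.474

n = 4, Σx = 39, Σy = 66.9, Σxy = 680.1, Σx² = 439
Sxx = Σx² − (Σx)²/n = 439 − 380.25 = 58.75
Sxy = Σxy − (Σx)(Σy)/n = 680.1 − 652.275 = 27.825
b = Sxy/Sxx = 27.825/58.75 = 0.473617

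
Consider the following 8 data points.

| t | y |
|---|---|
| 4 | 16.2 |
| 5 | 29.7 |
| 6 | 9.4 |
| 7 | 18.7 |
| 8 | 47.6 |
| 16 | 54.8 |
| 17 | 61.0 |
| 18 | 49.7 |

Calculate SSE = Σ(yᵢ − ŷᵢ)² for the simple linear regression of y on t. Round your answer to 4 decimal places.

n = 8, Σx = 81, Σy = 287.1, Σxy = 3589.8, Σx² = 1059, Σy² = 13042.47
Sxx = Σx² − (Σx)²/n = 1059 − 820.125 = 238.875
Sxy = Σxy − (Σx)(Σy)/n = 3589.8 − 2906.8875 = 682.9125
Syy = Σy² − (Σy)²/n = 13042.47 − 10303.30125 = 2739.16875
b = Sxy/Sxx = 682.9125/238.875 = 2.858870
SSE = Syy − b·Sxy = 2739.16875 − 2.858870·682.9125 = 786.810895

786.8109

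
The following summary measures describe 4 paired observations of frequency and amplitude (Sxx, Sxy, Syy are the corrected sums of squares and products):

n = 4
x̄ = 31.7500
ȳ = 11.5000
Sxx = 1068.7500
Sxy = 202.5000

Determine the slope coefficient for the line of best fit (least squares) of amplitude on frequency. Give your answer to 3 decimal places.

0.189

b = Sxy/Sxx = 202.5/1068.75 = 0.189474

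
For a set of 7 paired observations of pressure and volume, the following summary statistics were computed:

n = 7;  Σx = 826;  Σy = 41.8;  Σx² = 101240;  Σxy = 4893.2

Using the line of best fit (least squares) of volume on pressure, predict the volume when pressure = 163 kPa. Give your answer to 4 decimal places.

Sxx = Σx² − (Σx)²/n = 101240 − 97468 = 3772
Sxy = Σxy − (Σx)(Σy)/n = 4893.2 − 4932.4 = -39.2
b = Sxy/Sxx = -39.2/3772 = -0.010392
a = ȳ − b·x̄ = 5.971429 − (-0.010392)·118 = 7.197728
ŷ(163) = a + b·163 = 7.197728 + (-0.010392)·163 = 5.503772

5.5038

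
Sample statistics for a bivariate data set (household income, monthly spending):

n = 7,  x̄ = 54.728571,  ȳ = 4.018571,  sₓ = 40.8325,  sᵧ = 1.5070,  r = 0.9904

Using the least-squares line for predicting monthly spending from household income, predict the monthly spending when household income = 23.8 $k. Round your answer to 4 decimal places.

2.8881

b = r · sᵧ/sₓ = 0.9904 · 1.507/40.8325 = 0.036553
a = ȳ − b·x̄ = 4.018571 − 0.036553·54.728571 = 2.018101
ŷ(23.8) = a + b·23.8 = 2.018101 + 0.036553·23.8 = 2.888052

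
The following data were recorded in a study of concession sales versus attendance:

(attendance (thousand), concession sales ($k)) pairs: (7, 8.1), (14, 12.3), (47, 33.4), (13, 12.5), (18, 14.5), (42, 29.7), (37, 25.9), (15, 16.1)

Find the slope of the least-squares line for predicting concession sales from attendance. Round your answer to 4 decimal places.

0.6006

n = 8, Σx = 193, Σy = 152.5, Σxy = 4669.4, Σx² = 6305
Sxx = Σx² − (Σx)²/n = 6305 − 4656.125 = 1648.875
Sxy = Σxy − (Σx)(Σy)/n = 4669.4 − 3679.0625 = 990.3375
b = Sxy/Sxx = 990.3375/1648.875 = 0.600614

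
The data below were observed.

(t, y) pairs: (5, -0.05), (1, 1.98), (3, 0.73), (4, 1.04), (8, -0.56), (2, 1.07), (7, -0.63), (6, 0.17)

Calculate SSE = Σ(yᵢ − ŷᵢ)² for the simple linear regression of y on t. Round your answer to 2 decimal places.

n = 8, Σx = 36, Σy = 3.75, Σxy = 2.35, Σx² = 204, Σy² = 7.4217
Sxx = Σx² − (Σx)²/n = 204 − 162 = 42
Sxy = Σxy − (Σx)(Σy)/n = 2.35 − 16.875 = -14.525
Syy = Σy² − (Σy)²/n = 7.4217 − 1.757812 = 5.663888
b = Sxy/Sxx = -14.525/42 = -0.345833
SSE = Syy − b·Sxy = 5.663888 − (-0.345833)·(-14.525) = 0.640658

0.64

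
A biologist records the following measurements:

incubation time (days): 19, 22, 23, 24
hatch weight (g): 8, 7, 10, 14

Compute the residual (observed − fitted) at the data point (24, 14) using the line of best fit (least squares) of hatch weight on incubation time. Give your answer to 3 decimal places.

2.250

n = 4, Σx = 88, Σy = 39, Σxy = 872, Σx² = 1950
Sxx = Σx² − (Σx)²/n = 1950 − 1936 = 14
Sxy = Σxy − (Σx)(Σy)/n = 872 − 858 = 14
b = Sxy/Sxx = 14/14 = 1
a = ȳ − b·x̄ = 9.75 − 1·22 = -12.25
ŷ(24) = -12.25 + 1·24 = 11.75
residual = y − ŷ = 14 − 11.75 = 2.25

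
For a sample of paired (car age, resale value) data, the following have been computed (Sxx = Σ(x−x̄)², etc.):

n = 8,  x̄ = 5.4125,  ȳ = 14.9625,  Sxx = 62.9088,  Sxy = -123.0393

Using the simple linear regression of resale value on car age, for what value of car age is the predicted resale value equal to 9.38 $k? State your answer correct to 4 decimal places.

8.2668

b = Sxy/Sxx = -123.0393/62.9088 = -1.955836
a = ȳ − b·x̄ = 14.9625 − (-1.955836)·5.4125 = 25.548463
Set a + b·x = 9.38: x = (9.38 − 25.548463) / (-1.955836) = 8.266778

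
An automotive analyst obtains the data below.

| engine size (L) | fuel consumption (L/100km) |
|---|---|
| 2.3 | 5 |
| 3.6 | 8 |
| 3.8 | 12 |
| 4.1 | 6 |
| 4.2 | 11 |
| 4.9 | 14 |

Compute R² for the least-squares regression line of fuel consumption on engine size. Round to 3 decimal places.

0.564

n = 6, Σx = 22.9, Σy = 56, Σxy = 225.3, Σx² = 91.15, Σy² = 586
Sxx = Σx² − (Σx)²/n = 91.15 − 87.401667 = 3.748333
Sxy = Σxy − (Σx)(Σy)/n = 225.3 − 213.733333 = 11.566667
Syy = Σy² − (Σy)²/n = 586 − 522.666667 = 63.333333
R² = Sxy²/(Sxx·Syy) = (11.566667)²/(3.748333·63.333333) = 0.563567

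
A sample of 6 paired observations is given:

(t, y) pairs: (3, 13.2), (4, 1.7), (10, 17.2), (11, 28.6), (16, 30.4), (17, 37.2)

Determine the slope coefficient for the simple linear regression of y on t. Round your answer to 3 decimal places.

2.034

n = 6, Σx = 61, Σy = 128.3, Σxy = 1651.8, Σx² = 791
Sxx = Σx² − (Σx)²/n = 791 − 620.166667 = 170.833333
Sxy = Σxy − (Σx)(Σy)/n = 1651.8 − 1304.383333 = 347.416667
b = Sxy/Sxx = 347.416667/170.833333 = 2.033659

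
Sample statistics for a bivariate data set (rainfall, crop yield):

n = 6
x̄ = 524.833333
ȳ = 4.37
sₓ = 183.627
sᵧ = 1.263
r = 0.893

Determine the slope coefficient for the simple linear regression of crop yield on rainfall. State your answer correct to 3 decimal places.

0.006

b = r · sᵧ/sₓ = 0.893 · 1.263/183.627 = 0.006142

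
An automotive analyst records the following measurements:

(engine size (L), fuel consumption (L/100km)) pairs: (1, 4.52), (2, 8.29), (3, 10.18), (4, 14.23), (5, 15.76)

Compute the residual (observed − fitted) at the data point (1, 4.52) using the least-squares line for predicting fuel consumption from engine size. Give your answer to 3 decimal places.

-0.392

n = 5, Σx = 15, Σy = 52.98, Σxy = 187.36, Σx² = 55
Sxx = Σx² − (Σx)²/n = 55 − 45 = 10
Sxy = Σxy − (Σx)(Σy)/n = 187.36 − 158.94 = 28.42
b = Sxy/Sxx = 28.42/10 = 2.842
a = ȳ − b·x̄ = 10.596 − 2.842·3 = 2.07
ŷ(1) = 2.07 + 2.842·1 = 4.912
residual = y − ŷ = 4.52 − 4.912 = -0.392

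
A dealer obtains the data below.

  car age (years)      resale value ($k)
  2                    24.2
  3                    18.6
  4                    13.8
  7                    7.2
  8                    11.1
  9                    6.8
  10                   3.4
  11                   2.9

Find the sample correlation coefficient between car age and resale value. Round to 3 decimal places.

n = 8, Σx = 54, Σy = 88, Σxy = 425.7, Σx² = 444, Σy² = 1363.3
Sxx = Σx² − (Σx)²/n = 444 − 364.5 = 79.5
Sxy = Σxy − (Σx)(Σy)/n = 425.7 − 594 = -168.3
Syy = Σy² − (Σy)²/n = 1363.3 − 968 = 395.3
r = Sxy/√(Sxx·Syy) = -168.3/√(31426.35) = -168.3/177.274787 = -0.949374

-0.949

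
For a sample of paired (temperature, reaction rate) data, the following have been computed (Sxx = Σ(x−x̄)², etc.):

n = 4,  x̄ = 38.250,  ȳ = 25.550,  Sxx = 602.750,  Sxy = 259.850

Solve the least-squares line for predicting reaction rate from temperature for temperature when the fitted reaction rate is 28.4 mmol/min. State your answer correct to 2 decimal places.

44.86

b = Sxy/Sxx = 259.85/602.75 = 0.431107
a = ȳ − b·x̄ = 25.55 − 0.431107·38.25 = 9.060141
Set a + b·x = 28.4: x = (28.4 − 9.060141) / 0.431107 = 44.860881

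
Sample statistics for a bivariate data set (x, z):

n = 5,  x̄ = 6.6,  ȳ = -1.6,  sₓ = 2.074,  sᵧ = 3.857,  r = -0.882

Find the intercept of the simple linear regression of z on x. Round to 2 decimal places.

b = r · sᵧ/sₓ = -0.882 · 3.857/2.074 = -1.640248
a = ȳ − b·x̄ = -1.6 − (-1.640248)·6.6 = 9.225636

9.23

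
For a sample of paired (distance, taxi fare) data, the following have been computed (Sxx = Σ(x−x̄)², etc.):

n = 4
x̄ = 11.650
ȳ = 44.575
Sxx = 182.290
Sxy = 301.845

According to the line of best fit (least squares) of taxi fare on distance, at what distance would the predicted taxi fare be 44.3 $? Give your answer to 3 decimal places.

b = Sxy/Sxx = 301.845/182.29 = 1.655851
a = ȳ − b·x̄ = 44.575 − 1.655851·11.65 = 25.284341
Set a + b·x = 44.3: x = (44.3 − 25.284341) / 1.655851 = 11.483922

11.484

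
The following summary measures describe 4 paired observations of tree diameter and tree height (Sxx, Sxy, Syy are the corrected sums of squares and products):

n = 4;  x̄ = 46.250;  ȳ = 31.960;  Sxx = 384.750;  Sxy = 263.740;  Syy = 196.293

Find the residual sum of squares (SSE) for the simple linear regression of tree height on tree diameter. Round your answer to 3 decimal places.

b = Sxy/Sxx = 263.74/384.75 = 0.685484
SSE = Syy − b·Sxy = 196.293 − 0.685484·263.74 = 15.503429

15.503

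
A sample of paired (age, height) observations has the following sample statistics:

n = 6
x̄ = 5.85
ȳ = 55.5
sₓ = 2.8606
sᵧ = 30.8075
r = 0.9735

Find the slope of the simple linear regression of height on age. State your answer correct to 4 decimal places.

b = r · sᵧ/sₓ = 0.9735 · 30.8075/2.8606 = 10.484200

10.4842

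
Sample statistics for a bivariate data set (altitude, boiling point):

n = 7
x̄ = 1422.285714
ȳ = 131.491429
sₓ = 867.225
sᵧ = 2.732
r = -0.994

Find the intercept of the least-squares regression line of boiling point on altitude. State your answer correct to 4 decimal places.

b = r · sᵧ/sₓ = -0.994 · 2.732/867.225 = -0.003131
a = ȳ − b·x̄ = 131.491429 − (-0.003131)·1422.285714 = 135.945141

135.9451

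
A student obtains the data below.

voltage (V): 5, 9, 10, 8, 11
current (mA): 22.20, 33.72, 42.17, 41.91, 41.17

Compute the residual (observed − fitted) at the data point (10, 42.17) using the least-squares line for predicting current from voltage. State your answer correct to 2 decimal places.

1.56

n = 5, Σx = 43, Σy = 181.17, Σxy = 1624.33, Σx² = 391
Sxx = Σx² − (Σx)²/n = 391 − 369.8 = 21.2
Sxy = Σxy − (Σx)(Σy)/n = 1624.33 − 1558.062 = 66.268
b = Sxy/Sxx = 66.268/21.2 = 3.125849
a = ȳ − b·x̄ = 36.234 − 3.125849·8.6 = 9.351698
ŷ(10) = 9.351698 + 3.125849·10 = 40.610189
residual = y − ŷ = 42.17 − 40.610189 = 1.559811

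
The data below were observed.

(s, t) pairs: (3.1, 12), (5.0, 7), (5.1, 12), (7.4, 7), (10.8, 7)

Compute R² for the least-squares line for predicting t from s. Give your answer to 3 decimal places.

0.455

n = 5, Σx = 31.4, Σy = 45, Σxy = 260.8, Σx² = 232.02, Σy² = 435
Sxx = Σx² − (Σx)²/n = 232.02 − 197.192 = 34.828
Sxy = Σxy − (Σx)(Σy)/n = 260.8 − 282.6 = -21.8
Syy = Σy² − (Σy)²/n = 435 − 405 = 30
R² = Sxy²/(Sxx·Syy) = (-21.8)²/(34.828·30) = 0.454845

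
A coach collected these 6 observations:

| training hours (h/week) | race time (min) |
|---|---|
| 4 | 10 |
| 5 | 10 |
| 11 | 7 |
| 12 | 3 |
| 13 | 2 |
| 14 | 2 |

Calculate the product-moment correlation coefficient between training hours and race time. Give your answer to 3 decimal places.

n = 6, Σx = 59, Σy = 34, Σxy = 257, Σx² = 671, Σy² = 266
Sxx = Σx² − (Σx)²/n = 671 − 580.166667 = 90.833333
Sxy = Σxy − (Σx)(Σy)/n = 257 − 334.333333 = -77.333333
Syy = Σy² − (Σy)²/n = 266 − 192.666667 = 73.333333
r = Sxy/√(Sxx·Syy) = -77.333333/√(6661.111111) = -77.333333/81.615630 = -0.947531

-0.948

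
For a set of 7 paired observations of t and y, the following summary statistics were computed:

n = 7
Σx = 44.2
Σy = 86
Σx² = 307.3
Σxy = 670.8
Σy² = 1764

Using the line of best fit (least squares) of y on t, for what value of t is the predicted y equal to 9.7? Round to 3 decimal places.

Sxx = Σx² − (Σx)²/n = 307.3 − 279.091429 = 28.208571
Sxy = Σxy − (Σx)(Σy)/n = 670.8 − 543.028571 = 127.771429
b = Sxy/Sxx = 127.771429/28.208571 = 4.529525
a = ȳ − b·x̄ = 12.285714 − 4.529525·6.314286 = -16.315001
Set a + b·x = 9.7: x = (9.7 − (-16.315001)) / 4.529525 = 5.743428

5.743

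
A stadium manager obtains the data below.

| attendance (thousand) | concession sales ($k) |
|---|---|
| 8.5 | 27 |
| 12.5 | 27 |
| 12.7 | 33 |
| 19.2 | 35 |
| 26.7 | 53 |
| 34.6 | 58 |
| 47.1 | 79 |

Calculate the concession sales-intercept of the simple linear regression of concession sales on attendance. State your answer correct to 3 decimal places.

12.835

n = 7, Σx = 161.3, Σy = 312, Σxy = 8800.9, Σx² = 4886.89
Sxx = Σx² − (Σx)²/n = 4886.89 − 3716.812857 = 1170.077143
Sxy = Σxy − (Σx)(Σy)/n = 8800.9 − 7189.371429 = 1611.528571
b = Sxy/Sxx = 1611.528571/1170.077143 = 1.377284
a = ȳ − b·x̄ = 44.571429 − 1.377284·23.042857 = 12.834869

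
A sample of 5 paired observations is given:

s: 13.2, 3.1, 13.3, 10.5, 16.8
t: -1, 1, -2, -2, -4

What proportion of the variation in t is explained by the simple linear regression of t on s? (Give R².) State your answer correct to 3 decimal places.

0.822

n = 5, Σx = 56.9, Σy = -8, Σxy = -124.9, Σx² = 753.23, Σy² = 26
Sxx = Σx² − (Σx)²/n = 753.23 − 647.522 = 105.708
Sxy = Σxy − (Σx)(Σy)/n = -124.9 − (-91.04) = -33.86
Syy = Σy² − (Σy)²/n = 26 − 12.8 = 13.2
R² = Sxy²/(Sxx·Syy) = (-33.86)²/(105.708·13.2) = 0.821660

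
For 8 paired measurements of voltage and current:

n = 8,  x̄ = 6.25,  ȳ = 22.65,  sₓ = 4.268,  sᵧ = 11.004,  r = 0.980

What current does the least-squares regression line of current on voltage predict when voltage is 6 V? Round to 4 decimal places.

22.0183

b = r · sᵧ/sₓ = 0.98 · 11.004/4.268 = 2.526692
a = ȳ − b·x̄ = 22.65 − 2.526692·6.25 = 6.858177
ŷ(6) = a + b·6 = 6.858177 + 2.526692·6 = 22.018327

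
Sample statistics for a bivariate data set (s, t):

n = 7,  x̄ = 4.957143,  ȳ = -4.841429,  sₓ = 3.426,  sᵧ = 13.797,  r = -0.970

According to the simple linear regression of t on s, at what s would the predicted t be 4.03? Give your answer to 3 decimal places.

2.686

b = r · sᵧ/sₓ = -0.97 · 13.797/3.426 = -3.906331
a = ȳ − b·x̄ = -4.841429 − (-3.906331)·4.957143 = 14.522812
Set a + b·x = 4.03: x = (4.03 − 14.522812) / (-3.906331) = 2.686104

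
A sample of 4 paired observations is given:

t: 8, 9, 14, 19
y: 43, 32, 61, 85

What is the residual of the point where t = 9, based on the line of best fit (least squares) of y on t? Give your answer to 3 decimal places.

-7.864

n = 4, Σx = 50, Σy = 221, Σxy = 3101, Σx² = 702
Sxx = Σx² − (Σx)²/n = 702 − 625 = 77
Sxy = Σxy − (Σx)(Σy)/n = 3101 − 2762.5 = 338.5
b = Sxy/Sxx = 338.5/77 = 4.396104
a = ȳ − b·x̄ = 55.25 − 4.396104·12.5 = 0.298701
ŷ(9) = 0.298701 + 4.396104·9 = 39.863636
residual = y − ŷ = 32 − 39.863636 = -7.863636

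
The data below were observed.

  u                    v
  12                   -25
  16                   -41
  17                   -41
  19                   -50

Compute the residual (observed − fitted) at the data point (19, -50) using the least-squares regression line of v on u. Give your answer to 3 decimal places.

-0.250

n = 4, Σx = 64, Σy = -157, Σxy = -2603, Σx² = 1050
Sxx = Σx² − (Σx)²/n = 1050 − 1024 = 26
Sxy = Σxy − (Σx)(Σy)/n = -2603 − (-2512) = -91
b = Sxy/Sxx = -91/26 = -3.5
a = ȳ − b·x̄ = -39.25 − (-3.5)·16 = 16.75
ŷ(19) = 16.75 + (-3.5)·19 = -49.75
residual = y − ŷ = -50 − (-49.75) = -0.25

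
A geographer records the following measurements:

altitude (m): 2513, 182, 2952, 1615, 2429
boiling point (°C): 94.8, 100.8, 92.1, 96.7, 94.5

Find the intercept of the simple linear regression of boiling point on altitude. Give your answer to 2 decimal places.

n = 5, Σx = 9691, Σy = 478.9, Σxy = 914168.2, Σx² = 23570863
Sxx = Σx² − (Σx)²/n = 23570863 − 18783096.2 = 4787766.8
Sxy = Σxy − (Σx)(Σy)/n = 914168.2 − 928203.98 = -14035.78
b = Sxy/Sxx = -14035.78/4787766.8 = -0.002932
a = ȳ − b·x̄ = 95.78 − (-0.002932)·1938.2 = 101.462012

101.46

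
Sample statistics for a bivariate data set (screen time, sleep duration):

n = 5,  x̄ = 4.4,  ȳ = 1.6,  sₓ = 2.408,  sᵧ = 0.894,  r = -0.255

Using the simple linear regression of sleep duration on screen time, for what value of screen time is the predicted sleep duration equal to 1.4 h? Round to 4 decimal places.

6.5126

b = r · sᵧ/sₓ = -0.255 · 0.894/2.408 = -0.094672
a = ȳ − b·x̄ = 1.6 − (-0.094672)·4.4 = 2.016556
Set a + b·x = 1.4: x = (1.4 − 2.016556) / (-0.094672) = 6.512559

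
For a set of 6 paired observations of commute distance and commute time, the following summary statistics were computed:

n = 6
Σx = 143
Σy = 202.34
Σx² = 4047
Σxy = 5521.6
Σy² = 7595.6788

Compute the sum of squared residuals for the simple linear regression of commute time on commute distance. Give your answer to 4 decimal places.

6.9088

Sxx = Σx² − (Σx)²/n = 4047 − 3408.166667 = 638.833333
Sxy = Σxy − (Σx)(Σy)/n = 5521.6 − 4822.436667 = 699.163333
Syy = Σy² − (Σy)²/n = 7595.6788 − 6823.579267 = 772.099533
b = Sxy/Sxx = 699.163333/638.833333 = 1.094438
SSE = Syy − b·Sxy = 772.099533 − 1.094438·699.163333 = 6.908769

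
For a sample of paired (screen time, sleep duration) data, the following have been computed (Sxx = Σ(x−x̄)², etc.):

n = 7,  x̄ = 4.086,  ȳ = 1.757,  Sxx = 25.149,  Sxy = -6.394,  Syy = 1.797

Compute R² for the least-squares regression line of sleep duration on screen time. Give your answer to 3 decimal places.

R² = Sxy²/(Sxx·Syy) = (-6.394)²/(25.149·1.797) = 0.904641

0.905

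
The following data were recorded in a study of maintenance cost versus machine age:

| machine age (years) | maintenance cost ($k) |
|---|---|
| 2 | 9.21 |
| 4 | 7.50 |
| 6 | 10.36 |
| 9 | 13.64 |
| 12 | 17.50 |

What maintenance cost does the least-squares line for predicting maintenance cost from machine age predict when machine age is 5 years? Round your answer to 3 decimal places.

10.144

n = 5, Σx = 33, Σy = 58.21, Σxy = 443.34, Σx² = 281
Sxx = Σx² − (Σx)²/n = 281 − 217.8 = 63.2
Sxy = Σxy − (Σx)(Σy)/n = 443.34 − 384.186 = 59.154
b = Sxy/Sxx = 59.154/63.2 = 0.935981
a = ȳ − b·x̄ = 11.642 − 0.935981·6.6 = 5.464525
ŷ(5) = a + b·5 = 5.464525 + 0.935981·5 = 10.144430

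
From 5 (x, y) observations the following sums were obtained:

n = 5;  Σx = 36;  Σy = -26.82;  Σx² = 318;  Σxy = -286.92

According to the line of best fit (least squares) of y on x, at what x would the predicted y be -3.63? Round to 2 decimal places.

6.11

Sxx = Σx² − (Σx)²/n = 318 − 259.2 = 58.8
Sxy = Σxy − (Σx)(Σy)/n = -286.92 − (-193.104) = -93.816
b = Sxy/Sxx = -93.816/58.8 = -1.595510
a = ȳ − b·x̄ = -5.364 − (-1.595510)·7.2 = 6.123673
Set a + b·x = -3.63: x = (-3.63 − 6.123673) / (-1.595510) = 6.113200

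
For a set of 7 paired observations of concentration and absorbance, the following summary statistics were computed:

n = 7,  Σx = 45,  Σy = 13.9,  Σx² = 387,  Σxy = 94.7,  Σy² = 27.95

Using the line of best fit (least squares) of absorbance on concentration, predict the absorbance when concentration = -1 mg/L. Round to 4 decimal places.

Sxx = Σx² − (Σx)²/n = 387 − 289.285714 = 97.714286
Sxy = Σxy − (Σx)(Σy)/n = 94.7 − 89.357143 = 5.342857
b = Sxy/Sxx = 5.342857/97.714286 = 0.054678
a = ȳ − b·x̄ = 1.985714 − 0.054678·6.428571 = 1.634211
ŷ(-1) = a + b·-1 = 1.634211 + 0.054678·(-1) = 1.579532

1.5795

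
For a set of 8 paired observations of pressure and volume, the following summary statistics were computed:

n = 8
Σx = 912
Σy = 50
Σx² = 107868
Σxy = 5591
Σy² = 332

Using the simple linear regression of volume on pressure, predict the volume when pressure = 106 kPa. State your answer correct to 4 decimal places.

Sxx = Σx² − (Σx)²/n = 107868 − 103968 = 3900
Sxy = Σxy − (Σx)(Σy)/n = 5591 − 5700 = -109
b = Sxy/Sxx = -109/3900 = -0.027949
a = ȳ − b·x̄ = 6.25 − (-0.027949)·114 = 9.436154
ŷ(106) = a + b·106 = 9.436154 + (-0.027949)·106 = 6.473590

6.4736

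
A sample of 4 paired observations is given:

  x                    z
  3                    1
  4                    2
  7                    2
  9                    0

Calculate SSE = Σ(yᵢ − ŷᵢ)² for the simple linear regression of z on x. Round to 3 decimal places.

2.132

n = 4, Σx = 23, Σy = 5, Σxy = 25, Σx² = 155, Σy² = 9
Sxx = Σx² − (Σx)²/n = 155 − 132.25 = 22.75
Sxy = Σxy − (Σx)(Σy)/n = 25 − 28.75 = -3.75
Syy = Σy² − (Σy)²/n = 9 − 6.25 = 2.75
b = Sxy/Sxx = -3.75/22.75 = -0.164835
SSE = Syy − b·Sxy = 2.75 − (-0.164835)·(-3.75) = 2.131868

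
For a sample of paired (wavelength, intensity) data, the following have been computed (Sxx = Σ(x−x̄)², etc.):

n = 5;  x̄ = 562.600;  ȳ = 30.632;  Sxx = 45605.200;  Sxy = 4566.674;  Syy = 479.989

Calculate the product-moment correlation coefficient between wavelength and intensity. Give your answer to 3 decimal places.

r = Sxy/√(Sxx·Syy) = 4566.674/√(21889994.3428) = 4566.674/4678.674422 = 0.976062

0.976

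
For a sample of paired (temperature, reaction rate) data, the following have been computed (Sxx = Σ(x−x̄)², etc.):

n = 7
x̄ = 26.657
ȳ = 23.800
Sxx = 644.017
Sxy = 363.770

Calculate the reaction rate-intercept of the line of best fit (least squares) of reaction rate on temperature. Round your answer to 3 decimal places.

b = Sxy/Sxx = 363.77/644.017 = 0.564845
a = ȳ − b·x̄ = 23.8 − 0.564845·26.657 = 8.742918

8.743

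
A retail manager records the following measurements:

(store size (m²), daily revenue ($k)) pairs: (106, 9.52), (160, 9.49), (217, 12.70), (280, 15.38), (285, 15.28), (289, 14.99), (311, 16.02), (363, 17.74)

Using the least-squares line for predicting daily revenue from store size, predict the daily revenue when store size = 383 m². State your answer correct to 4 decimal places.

n = 8, Σx = 2011, Σy = 111.12, Σxy = 29698.57, Σx² = 555561
Sxx = Σx² − (Σx)²/n = 555561 − 505515.125 = 50045.875
Sxy = Σxy − (Σx)(Σy)/n = 29698.57 − 27932.79 = 1765.78
b = Sxy/Sxx = 1765.78/50045.875 = 0.035283
a = ȳ − b·x̄ = 13.89 − 0.035283·251.375 = 5.020679
ŷ(383) = a + b·383 = 5.020679 + 0.035283·383 = 18.534155

18.5342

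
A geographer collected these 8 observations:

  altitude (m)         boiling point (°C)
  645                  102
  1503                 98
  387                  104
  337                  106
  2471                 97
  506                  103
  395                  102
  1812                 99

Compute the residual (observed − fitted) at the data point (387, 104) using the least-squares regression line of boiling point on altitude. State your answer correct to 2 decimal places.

0.46

n = 8, Σx = 8056, Σy = 811, Σxy = 800537, Σx² = 12739618
Sxx = Σx² − (Σx)²/n = 12739618 − 8112392 = 4627226
Sxy = Σxy − (Σx)(Σy)/n = 800537 − 816677 = -16140
b = Sxy/Sxx = -16140/4627226 = -0.003488
a = ȳ − b·x̄ = 101.375 − (-0.003488)·1007 = 104.887467
ŷ(387) = 104.887467 + (-0.003488)·387 = 103.537592
residual = y − ŷ = 104 − 103.537592 = 0.462408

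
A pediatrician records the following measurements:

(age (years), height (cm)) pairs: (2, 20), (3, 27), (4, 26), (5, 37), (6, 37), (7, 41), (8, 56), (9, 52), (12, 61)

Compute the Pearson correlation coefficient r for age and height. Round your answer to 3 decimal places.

0.962

n = 9, Σx = 56, Σy = 357, Σxy = 2567, Σx² = 428, Σy² = 15785
Sxx = Σx² − (Σx)²/n = 428 − 348.444444 = 79.555556
Sxy = Σxy − (Σx)(Σy)/n = 2567 − 2221.333333 = 345.666667
Syy = Σy² − (Σy)²/n = 15785 − 14161 = 1624
r = Sxy/√(Sxx·Syy) = 345.666667/√(129198.222222) = 345.666667/359.441542 = 0.961677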